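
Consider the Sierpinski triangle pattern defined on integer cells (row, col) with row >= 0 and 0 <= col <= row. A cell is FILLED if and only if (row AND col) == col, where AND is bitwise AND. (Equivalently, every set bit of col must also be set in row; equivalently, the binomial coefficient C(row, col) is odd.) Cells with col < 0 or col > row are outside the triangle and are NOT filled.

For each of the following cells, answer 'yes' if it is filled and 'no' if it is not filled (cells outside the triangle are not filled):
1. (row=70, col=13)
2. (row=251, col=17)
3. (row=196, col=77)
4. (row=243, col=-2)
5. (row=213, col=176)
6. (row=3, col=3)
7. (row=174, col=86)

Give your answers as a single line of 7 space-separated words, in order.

(70,13): row=0b1000110, col=0b1101, row AND col = 0b100 = 4; 4 != 13 -> empty
(251,17): row=0b11111011, col=0b10001, row AND col = 0b10001 = 17; 17 == 17 -> filled
(196,77): row=0b11000100, col=0b1001101, row AND col = 0b1000100 = 68; 68 != 77 -> empty
(243,-2): col outside [0, 243] -> not filled
(213,176): row=0b11010101, col=0b10110000, row AND col = 0b10010000 = 144; 144 != 176 -> empty
(3,3): row=0b11, col=0b11, row AND col = 0b11 = 3; 3 == 3 -> filled
(174,86): row=0b10101110, col=0b1010110, row AND col = 0b110 = 6; 6 != 86 -> empty

Answer: no yes no no no yes no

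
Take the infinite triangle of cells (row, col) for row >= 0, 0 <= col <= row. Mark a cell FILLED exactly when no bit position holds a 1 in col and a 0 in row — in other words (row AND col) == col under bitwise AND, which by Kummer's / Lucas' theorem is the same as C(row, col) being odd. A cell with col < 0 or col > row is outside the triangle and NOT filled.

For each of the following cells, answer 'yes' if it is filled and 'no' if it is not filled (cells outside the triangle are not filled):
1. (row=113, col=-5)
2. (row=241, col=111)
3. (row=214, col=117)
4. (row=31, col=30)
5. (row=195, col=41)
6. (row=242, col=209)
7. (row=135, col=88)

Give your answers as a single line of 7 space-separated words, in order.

Answer: no no no yes no no no

Derivation:
(113,-5): col outside [0, 113] -> not filled
(241,111): row=0b11110001, col=0b1101111, row AND col = 0b1100001 = 97; 97 != 111 -> empty
(214,117): row=0b11010110, col=0b1110101, row AND col = 0b1010100 = 84; 84 != 117 -> empty
(31,30): row=0b11111, col=0b11110, row AND col = 0b11110 = 30; 30 == 30 -> filled
(195,41): row=0b11000011, col=0b101001, row AND col = 0b1 = 1; 1 != 41 -> empty
(242,209): row=0b11110010, col=0b11010001, row AND col = 0b11010000 = 208; 208 != 209 -> empty
(135,88): row=0b10000111, col=0b1011000, row AND col = 0b0 = 0; 0 != 88 -> empty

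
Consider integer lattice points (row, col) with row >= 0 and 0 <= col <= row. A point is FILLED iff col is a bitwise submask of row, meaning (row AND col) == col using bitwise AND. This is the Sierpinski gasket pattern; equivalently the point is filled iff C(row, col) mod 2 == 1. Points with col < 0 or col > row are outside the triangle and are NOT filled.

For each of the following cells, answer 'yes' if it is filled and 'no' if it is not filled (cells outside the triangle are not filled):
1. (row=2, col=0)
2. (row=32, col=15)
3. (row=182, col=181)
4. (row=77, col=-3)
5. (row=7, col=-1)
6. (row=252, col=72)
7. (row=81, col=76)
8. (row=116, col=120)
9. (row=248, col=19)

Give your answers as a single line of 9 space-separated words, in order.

(2,0): row=0b10, col=0b0, row AND col = 0b0 = 0; 0 == 0 -> filled
(32,15): row=0b100000, col=0b1111, row AND col = 0b0 = 0; 0 != 15 -> empty
(182,181): row=0b10110110, col=0b10110101, row AND col = 0b10110100 = 180; 180 != 181 -> empty
(77,-3): col outside [0, 77] -> not filled
(7,-1): col outside [0, 7] -> not filled
(252,72): row=0b11111100, col=0b1001000, row AND col = 0b1001000 = 72; 72 == 72 -> filled
(81,76): row=0b1010001, col=0b1001100, row AND col = 0b1000000 = 64; 64 != 76 -> empty
(116,120): col outside [0, 116] -> not filled
(248,19): row=0b11111000, col=0b10011, row AND col = 0b10000 = 16; 16 != 19 -> empty

Answer: yes no no no no yes no no no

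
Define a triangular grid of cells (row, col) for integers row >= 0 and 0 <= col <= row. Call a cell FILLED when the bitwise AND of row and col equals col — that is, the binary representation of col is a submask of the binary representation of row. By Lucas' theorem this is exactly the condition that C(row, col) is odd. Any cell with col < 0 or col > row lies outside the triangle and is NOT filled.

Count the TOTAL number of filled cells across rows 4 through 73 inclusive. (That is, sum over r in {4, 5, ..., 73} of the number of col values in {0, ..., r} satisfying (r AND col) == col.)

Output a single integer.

r4=100 pc1: +2 =2
r5=101 pc2: +4 =6
r6=110 pc2: +4 =10
r7=111 pc3: +8 =18
r8=1000 pc1: +2 =20
r9=1001 pc2: +4 =24
r10=1010 pc2: +4 =28
r11=1011 pc3: +8 =36
r12=1100 pc2: +4 =40
r13=1101 pc3: +8 =48
r14=1110 pc3: +8 =56
r15=1111 pc4: +16 =72
r16=10000 pc1: +2 =74
r17=10001 pc2: +4 =78
r18=10010 pc2: +4 =82
r19=10011 pc3: +8 =90
r20=10100 pc2: +4 =94
r21=10101 pc3: +8 =102
r22=10110 pc3: +8 =110
r23=10111 pc4: +16 =126
r24=11000 pc2: +4 =130
r25=11001 pc3: +8 =138
r26=11010 pc3: +8 =146
r27=11011 pc4: +16 =162
r28=11100 pc3: +8 =170
r29=11101 pc4: +16 =186
r30=11110 pc4: +16 =202
r31=11111 pc5: +32 =234
r32=100000 pc1: +2 =236
r33=100001 pc2: +4 =240
r34=100010 pc2: +4 =244
r35=100011 pc3: +8 =252
r36=100100 pc2: +4 =256
r37=100101 pc3: +8 =264
r38=100110 pc3: +8 =272
r39=100111 pc4: +16 =288
r40=101000 pc2: +4 =292
r41=101001 pc3: +8 =300
r42=101010 pc3: +8 =308
r43=101011 pc4: +16 =324
r44=101100 pc3: +8 =332
r45=101101 pc4: +16 =348
r46=101110 pc4: +16 =364
r47=101111 pc5: +32 =396
r48=110000 pc2: +4 =400
r49=110001 pc3: +8 =408
r50=110010 pc3: +8 =416
r51=110011 pc4: +16 =432
r52=110100 pc3: +8 =440
r53=110101 pc4: +16 =456
r54=110110 pc4: +16 =472
r55=110111 pc5: +32 =504
r56=111000 pc3: +8 =512
r57=111001 pc4: +16 =528
r58=111010 pc4: +16 =544
r59=111011 pc5: +32 =576
r60=111100 pc4: +16 =592
r61=111101 pc5: +32 =624
r62=111110 pc5: +32 =656
r63=111111 pc6: +64 =720
r64=1000000 pc1: +2 =722
r65=1000001 pc2: +4 =726
r66=1000010 pc2: +4 =730
r67=1000011 pc3: +8 =738
r68=1000100 pc2: +4 =742
r69=1000101 pc3: +8 =750
r70=1000110 pc3: +8 =758
r71=1000111 pc4: +16 =774
r72=1001000 pc2: +4 =778
r73=1001001 pc3: +8 =786

Answer: 786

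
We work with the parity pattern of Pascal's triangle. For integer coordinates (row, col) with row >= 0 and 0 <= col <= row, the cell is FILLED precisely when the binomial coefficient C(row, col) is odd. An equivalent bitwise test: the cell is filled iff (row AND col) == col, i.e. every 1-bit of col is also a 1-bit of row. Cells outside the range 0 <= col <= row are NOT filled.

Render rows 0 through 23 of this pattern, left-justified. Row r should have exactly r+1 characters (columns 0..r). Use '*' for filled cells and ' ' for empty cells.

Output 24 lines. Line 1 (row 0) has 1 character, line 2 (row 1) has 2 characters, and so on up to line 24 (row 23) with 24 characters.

r0=0: *
r1=1: **
r2=10: * *
r3=11: ****
r4=100: *   *
r5=101: **  **
r6=110: * * * *
r7=111: ********
r8=1000: *       *
r9=1001: **      **
r10=1010: * *     * *
r11=1011: ****    ****
r12=1100: *   *   *   *
r13=1101: **  **  **  **
r14=1110: * * * * * * * *
r15=1111: ****************
r16=10000: *               *
r17=10001: **              **
r18=10010: * *             * *
r19=10011: ****            ****
r20=10100: *   *           *   *
r21=10101: **  **          **  **
r22=10110: * * * *         * * * *
r23=10111: ********        ********

Answer: *
**
* *
****
*   *
**  **
* * * *
********
*       *
**      **
* *     * *
****    ****
*   *   *   *
**  **  **  **
* * * * * * * *
****************
*               *
**              **
* *             * *
****            ****
*   *           *   *
**  **          **  **
* * * *         * * * *
********        ********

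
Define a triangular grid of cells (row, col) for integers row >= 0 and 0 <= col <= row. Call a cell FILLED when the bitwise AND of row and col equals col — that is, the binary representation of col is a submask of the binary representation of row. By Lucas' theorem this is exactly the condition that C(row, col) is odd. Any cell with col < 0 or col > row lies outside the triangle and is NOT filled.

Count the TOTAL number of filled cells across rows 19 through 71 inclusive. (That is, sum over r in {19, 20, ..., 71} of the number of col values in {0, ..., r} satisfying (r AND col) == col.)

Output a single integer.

Answer: 692

Derivation:
r19=10011 pc3: +8 =8
r20=10100 pc2: +4 =12
r21=10101 pc3: +8 =20
r22=10110 pc3: +8 =28
r23=10111 pc4: +16 =44
r24=11000 pc2: +4 =48
r25=11001 pc3: +8 =56
r26=11010 pc3: +8 =64
r27=11011 pc4: +16 =80
r28=11100 pc3: +8 =88
r29=11101 pc4: +16 =104
r30=11110 pc4: +16 =120
r31=11111 pc5: +32 =152
r32=100000 pc1: +2 =154
r33=100001 pc2: +4 =158
r34=100010 pc2: +4 =162
r35=100011 pc3: +8 =170
r36=100100 pc2: +4 =174
r37=100101 pc3: +8 =182
r38=100110 pc3: +8 =190
r39=100111 pc4: +16 =206
r40=101000 pc2: +4 =210
r41=101001 pc3: +8 =218
r42=101010 pc3: +8 =226
r43=101011 pc4: +16 =242
r44=101100 pc3: +8 =250
r45=101101 pc4: +16 =266
r46=101110 pc4: +16 =282
r47=101111 pc5: +32 =314
r48=110000 pc2: +4 =318
r49=110001 pc3: +8 =326
r50=110010 pc3: +8 =334
r51=110011 pc4: +16 =350
r52=110100 pc3: +8 =358
r53=110101 pc4: +16 =374
r54=110110 pc4: +16 =390
r55=110111 pc5: +32 =422
r56=111000 pc3: +8 =430
r57=111001 pc4: +16 =446
r58=111010 pc4: +16 =462
r59=111011 pc5: +32 =494
r60=111100 pc4: +16 =510
r61=111101 pc5: +32 =542
r62=111110 pc5: +32 =574
r63=111111 pc6: +64 =638
r64=1000000 pc1: +2 =640
r65=1000001 pc2: +4 =644
r66=1000010 pc2: +4 =648
r67=1000011 pc3: +8 =656
r68=1000100 pc2: +4 =660
r69=1000101 pc3: +8 =668
r70=1000110 pc3: +8 =676
r71=1000111 pc4: +16 =692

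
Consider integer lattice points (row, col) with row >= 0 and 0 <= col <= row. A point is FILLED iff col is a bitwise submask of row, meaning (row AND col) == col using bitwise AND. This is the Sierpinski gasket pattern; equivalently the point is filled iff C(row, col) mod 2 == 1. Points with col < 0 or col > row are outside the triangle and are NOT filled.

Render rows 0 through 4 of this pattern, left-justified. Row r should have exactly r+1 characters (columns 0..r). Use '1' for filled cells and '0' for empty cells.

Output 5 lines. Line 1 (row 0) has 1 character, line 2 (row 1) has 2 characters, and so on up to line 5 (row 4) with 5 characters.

Answer: 1
11
101
1111
10001

Derivation:
r0=0: 1
r1=1: 11
r2=10: 101
r3=11: 1111
r4=100: 10001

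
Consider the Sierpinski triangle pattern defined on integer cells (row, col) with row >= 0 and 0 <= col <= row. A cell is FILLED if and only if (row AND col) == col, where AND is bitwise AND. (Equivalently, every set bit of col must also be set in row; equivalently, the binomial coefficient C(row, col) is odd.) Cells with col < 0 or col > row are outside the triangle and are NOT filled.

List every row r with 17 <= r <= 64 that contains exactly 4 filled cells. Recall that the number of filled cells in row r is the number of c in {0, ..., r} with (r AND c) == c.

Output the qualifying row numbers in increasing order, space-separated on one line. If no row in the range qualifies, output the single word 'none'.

Row r has 2^popcount(r) filled cells, so we need popcount(r) = log2(4) = 2.
Scan r = 17..64 and keep those with exactly 2 one-bits:
r=17=10001 popcount=2 -> KEEP
r=18=10010 popcount=2 -> KEEP
r=19=10011 popcount=3 -> skip
r=20=10100 popcount=2 -> KEEP
r=21=10101 popcount=3 -> skip
r=22=10110 popcount=3 -> skip
r=23=10111 popcount=4 -> skip
r=24=11000 popcount=2 -> KEEP
r=25=11001 popcount=3 -> skip
r=26=11010 popcount=3 -> skip
r=27=11011 popcount=4 -> skip
r=28=11100 popcount=3 -> skip
r=29=11101 popcount=4 -> skip
r=30=11110 popcount=4 -> skip
r=31=11111 popcount=5 -> skip
r=32=100000 popcount=1 -> skip
r=33=100001 popcount=2 -> KEEP
r=34=100010 popcount=2 -> KEEP
r=35=100011 popcount=3 -> skip
r=36=100100 popcount=2 -> KEEP
r=37=100101 popcount=3 -> skip
r=38=100110 popcount=3 -> skip
r=39=100111 popcount=4 -> skip
r=40=101000 popcount=2 -> KEEP
r=41=101001 popcount=3 -> skip
r=42=101010 popcount=3 -> skip
r=43=101011 popcount=4 -> skip
r=44=101100 popcount=3 -> skip
r=45=101101 popcount=4 -> skip
r=46=101110 popcount=4 -> skip
r=47=101111 popcount=5 -> skip
r=48=110000 popcount=2 -> KEEP
r=49=110001 popcount=3 -> skip
r=50=110010 popcount=3 -> skip
r=51=110011 popcount=4 -> skip
r=52=110100 popcount=3 -> skip
r=53=110101 popcount=4 -> skip
r=54=110110 popcount=4 -> skip
r=55=110111 popcount=5 -> skip
r=56=111000 popcount=3 -> skip
r=57=111001 popcount=4 -> skip
r=58=111010 popcount=4 -> skip
r=59=111011 popcount=5 -> skip
r=60=111100 popcount=4 -> skip
r=61=111101 popcount=5 -> skip
r=62=111110 popcount=5 -> skip
r=63=111111 popcount=6 -> skip
r=64=1000000 popcount=1 -> skip
Kept rows: 17 18 20 24 33 34 36 40 48

Answer: 17 18 20 24 33 34 36 40 48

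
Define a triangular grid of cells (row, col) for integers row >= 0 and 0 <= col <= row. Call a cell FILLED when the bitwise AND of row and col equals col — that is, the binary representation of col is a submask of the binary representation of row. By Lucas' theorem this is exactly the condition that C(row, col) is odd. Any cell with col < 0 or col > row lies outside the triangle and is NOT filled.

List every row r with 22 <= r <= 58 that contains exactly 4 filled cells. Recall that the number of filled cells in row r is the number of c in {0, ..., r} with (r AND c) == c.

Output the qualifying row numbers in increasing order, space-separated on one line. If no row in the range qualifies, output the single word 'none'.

Answer: 24 33 34 36 40 48

Derivation:
Row r has 2^popcount(r) filled cells, so we need popcount(r) = log2(4) = 2.
Scan r = 22..58 and keep those with exactly 2 one-bits:
r=22=10110 popcount=3 -> skip
r=23=10111 popcount=4 -> skip
r=24=11000 popcount=2 -> KEEP
r=25=11001 popcount=3 -> skip
r=26=11010 popcount=3 -> skip
r=27=11011 popcount=4 -> skip
r=28=11100 popcount=3 -> skip
r=29=11101 popcount=4 -> skip
r=30=11110 popcount=4 -> skip
r=31=11111 popcount=5 -> skip
r=32=100000 popcount=1 -> skip
r=33=100001 popcount=2 -> KEEP
r=34=100010 popcount=2 -> KEEP
r=35=100011 popcount=3 -> skip
r=36=100100 popcount=2 -> KEEP
r=37=100101 popcount=3 -> skip
r=38=100110 popcount=3 -> skip
r=39=100111 popcount=4 -> skip
r=40=101000 popcount=2 -> KEEP
r=41=101001 popcount=3 -> skip
r=42=101010 popcount=3 -> skip
r=43=101011 popcount=4 -> skip
r=44=101100 popcount=3 -> skip
r=45=101101 popcount=4 -> skip
r=46=101110 popcount=4 -> skip
r=47=101111 popcount=5 -> skip
r=48=110000 popcount=2 -> KEEP
r=49=110001 popcount=3 -> skip
r=50=110010 popcount=3 -> skip
r=51=110011 popcount=4 -> skip
r=52=110100 popcount=3 -> skip
r=53=110101 popcount=4 -> skip
r=54=110110 popcount=4 -> skip
r=55=110111 popcount=5 -> skip
r=56=111000 popcount=3 -> skip
r=57=111001 popcount=4 -> skip
r=58=111010 popcount=4 -> skip
Kept rows: 24 33 34 36 40 48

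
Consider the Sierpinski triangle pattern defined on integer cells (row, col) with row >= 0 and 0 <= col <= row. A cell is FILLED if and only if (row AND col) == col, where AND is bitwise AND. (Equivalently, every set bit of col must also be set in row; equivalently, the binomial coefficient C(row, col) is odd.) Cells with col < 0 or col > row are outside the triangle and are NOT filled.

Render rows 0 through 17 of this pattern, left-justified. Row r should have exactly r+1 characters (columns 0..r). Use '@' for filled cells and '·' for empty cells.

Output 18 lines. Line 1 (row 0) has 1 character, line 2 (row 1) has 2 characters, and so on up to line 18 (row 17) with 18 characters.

r0=0: @
r1=1: @@
r2=10: @·@
r3=11: @@@@
r4=100: @···@
r5=101: @@··@@
r6=110: @·@·@·@
r7=111: @@@@@@@@
r8=1000: @·······@
r9=1001: @@······@@
r10=1010: @·@·····@·@
r11=1011: @@@@····@@@@
r12=1100: @···@···@···@
r13=1101: @@··@@··@@··@@
r14=1110: @·@·@·@·@·@·@·@
r15=1111: @@@@@@@@@@@@@@@@
r16=10000: @···············@
r17=10001: @@··············@@

Answer: @
@@
@·@
@@@@
@···@
@@··@@
@·@·@·@
@@@@@@@@
@·······@
@@······@@
@·@·····@·@
@@@@····@@@@
@···@···@···@
@@··@@··@@··@@
@·@·@·@·@·@·@·@
@@@@@@@@@@@@@@@@
@···············@
@@··············@@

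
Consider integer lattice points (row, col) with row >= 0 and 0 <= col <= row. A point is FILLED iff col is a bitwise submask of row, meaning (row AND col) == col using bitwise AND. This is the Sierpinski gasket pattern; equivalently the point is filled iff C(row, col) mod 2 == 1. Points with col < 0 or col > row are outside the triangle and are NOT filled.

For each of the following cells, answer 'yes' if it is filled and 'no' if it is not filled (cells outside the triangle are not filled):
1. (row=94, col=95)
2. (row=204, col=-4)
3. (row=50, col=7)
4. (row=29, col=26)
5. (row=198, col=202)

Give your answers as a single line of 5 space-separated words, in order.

(94,95): col outside [0, 94] -> not filled
(204,-4): col outside [0, 204] -> not filled
(50,7): row=0b110010, col=0b111, row AND col = 0b10 = 2; 2 != 7 -> empty
(29,26): row=0b11101, col=0b11010, row AND col = 0b11000 = 24; 24 != 26 -> empty
(198,202): col outside [0, 198] -> not filled

Answer: no no no no no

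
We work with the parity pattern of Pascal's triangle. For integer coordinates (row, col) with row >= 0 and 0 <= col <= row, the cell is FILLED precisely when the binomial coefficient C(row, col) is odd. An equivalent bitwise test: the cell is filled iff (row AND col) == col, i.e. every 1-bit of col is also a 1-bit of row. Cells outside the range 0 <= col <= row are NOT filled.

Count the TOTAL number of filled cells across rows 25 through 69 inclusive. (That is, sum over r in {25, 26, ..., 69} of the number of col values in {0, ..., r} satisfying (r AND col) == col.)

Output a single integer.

r25=11001 pc3: +8 =8
r26=11010 pc3: +8 =16
r27=11011 pc4: +16 =32
r28=11100 pc3: +8 =40
r29=11101 pc4: +16 =56
r30=11110 pc4: +16 =72
r31=11111 pc5: +32 =104
r32=100000 pc1: +2 =106
r33=100001 pc2: +4 =110
r34=100010 pc2: +4 =114
r35=100011 pc3: +8 =122
r36=100100 pc2: +4 =126
r37=100101 pc3: +8 =134
r38=100110 pc3: +8 =142
r39=100111 pc4: +16 =158
r40=101000 pc2: +4 =162
r41=101001 pc3: +8 =170
r42=101010 pc3: +8 =178
r43=101011 pc4: +16 =194
r44=101100 pc3: +8 =202
r45=101101 pc4: +16 =218
r46=101110 pc4: +16 =234
r47=101111 pc5: +32 =266
r48=110000 pc2: +4 =270
r49=110001 pc3: +8 =278
r50=110010 pc3: +8 =286
r51=110011 pc4: +16 =302
r52=110100 pc3: +8 =310
r53=110101 pc4: +16 =326
r54=110110 pc4: +16 =342
r55=110111 pc5: +32 =374
r56=111000 pc3: +8 =382
r57=111001 pc4: +16 =398
r58=111010 pc4: +16 =414
r59=111011 pc5: +32 =446
r60=111100 pc4: +16 =462
r61=111101 pc5: +32 =494
r62=111110 pc5: +32 =526
r63=111111 pc6: +64 =590
r64=1000000 pc1: +2 =592
r65=1000001 pc2: +4 =596
r66=1000010 pc2: +4 =600
r67=1000011 pc3: +8 =608
r68=1000100 pc2: +4 =612
r69=1000101 pc3: +8 =620

Answer: 620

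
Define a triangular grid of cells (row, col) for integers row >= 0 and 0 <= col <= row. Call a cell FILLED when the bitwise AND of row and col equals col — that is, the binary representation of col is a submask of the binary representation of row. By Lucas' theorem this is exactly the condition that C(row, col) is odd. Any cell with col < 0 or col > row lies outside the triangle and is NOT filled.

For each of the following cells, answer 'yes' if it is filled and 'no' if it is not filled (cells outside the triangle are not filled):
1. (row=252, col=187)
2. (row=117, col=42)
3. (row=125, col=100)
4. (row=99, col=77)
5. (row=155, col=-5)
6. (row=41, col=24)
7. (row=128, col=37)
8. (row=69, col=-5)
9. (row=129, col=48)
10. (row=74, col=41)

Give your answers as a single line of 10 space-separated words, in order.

(252,187): row=0b11111100, col=0b10111011, row AND col = 0b10111000 = 184; 184 != 187 -> empty
(117,42): row=0b1110101, col=0b101010, row AND col = 0b100000 = 32; 32 != 42 -> empty
(125,100): row=0b1111101, col=0b1100100, row AND col = 0b1100100 = 100; 100 == 100 -> filled
(99,77): row=0b1100011, col=0b1001101, row AND col = 0b1000001 = 65; 65 != 77 -> empty
(155,-5): col outside [0, 155] -> not filled
(41,24): row=0b101001, col=0b11000, row AND col = 0b1000 = 8; 8 != 24 -> empty
(128,37): row=0b10000000, col=0b100101, row AND col = 0b0 = 0; 0 != 37 -> empty
(69,-5): col outside [0, 69] -> not filled
(129,48): row=0b10000001, col=0b110000, row AND col = 0b0 = 0; 0 != 48 -> empty
(74,41): row=0b1001010, col=0b101001, row AND col = 0b1000 = 8; 8 != 41 -> empty

Answer: no no yes no no no no no no no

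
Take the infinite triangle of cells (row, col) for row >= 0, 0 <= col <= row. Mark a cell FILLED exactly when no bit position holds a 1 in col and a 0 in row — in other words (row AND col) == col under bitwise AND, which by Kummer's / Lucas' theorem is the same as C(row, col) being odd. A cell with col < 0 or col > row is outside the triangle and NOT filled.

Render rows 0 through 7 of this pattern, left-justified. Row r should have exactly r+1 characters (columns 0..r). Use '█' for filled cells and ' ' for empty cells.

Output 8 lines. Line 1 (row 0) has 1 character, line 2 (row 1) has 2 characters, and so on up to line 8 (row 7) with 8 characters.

Answer: █
██
█ █
████
█   █
██  ██
█ █ █ █
████████

Derivation:
r0=0: █
r1=1: ██
r2=10: █ █
r3=11: ████
r4=100: █   █
r5=101: ██  ██
r6=110: █ █ █ █
r7=111: ████████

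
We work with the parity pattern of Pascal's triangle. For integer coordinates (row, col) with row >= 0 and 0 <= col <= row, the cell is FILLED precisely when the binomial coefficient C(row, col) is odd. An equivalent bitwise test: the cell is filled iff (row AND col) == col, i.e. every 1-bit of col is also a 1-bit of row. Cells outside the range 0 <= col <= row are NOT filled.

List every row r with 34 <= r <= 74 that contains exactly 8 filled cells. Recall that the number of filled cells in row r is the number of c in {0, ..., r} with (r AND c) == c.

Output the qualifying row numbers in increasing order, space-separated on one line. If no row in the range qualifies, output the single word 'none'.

Answer: 35 37 38 41 42 44 49 50 52 56 67 69 70 73 74

Derivation:
Row r has 2^popcount(r) filled cells, so we need popcount(r) = log2(8) = 3.
Scan r = 34..74 and keep those with exactly 3 one-bits:
r=34=100010 popcount=2 -> skip
r=35=100011 popcount=3 -> KEEP
r=36=100100 popcount=2 -> skip
r=37=100101 popcount=3 -> KEEP
r=38=100110 popcount=3 -> KEEP
r=39=100111 popcount=4 -> skip
r=40=101000 popcount=2 -> skip
r=41=101001 popcount=3 -> KEEP
r=42=101010 popcount=3 -> KEEP
r=43=101011 popcount=4 -> skip
r=44=101100 popcount=3 -> KEEP
r=45=101101 popcount=4 -> skip
r=46=101110 popcount=4 -> skip
r=47=101111 popcount=5 -> skip
r=48=110000 popcount=2 -> skip
r=49=110001 popcount=3 -> KEEP
r=50=110010 popcount=3 -> KEEP
r=51=110011 popcount=4 -> skip
r=52=110100 popcount=3 -> KEEP
r=53=110101 popcount=4 -> skip
r=54=110110 popcount=4 -> skip
r=55=110111 popcount=5 -> skip
r=56=111000 popcount=3 -> KEEP
r=57=111001 popcount=4 -> skip
r=58=111010 popcount=4 -> skip
r=59=111011 popcount=5 -> skip
r=60=111100 popcount=4 -> skip
r=61=111101 popcount=5 -> skip
r=62=111110 popcount=5 -> skip
r=63=111111 popcount=6 -> skip
r=64=1000000 popcount=1 -> skip
r=65=1000001 popcount=2 -> skip
r=66=1000010 popcount=2 -> skip
r=67=1000011 popcount=3 -> KEEP
r=68=1000100 popcount=2 -> skip
r=69=1000101 popcount=3 -> KEEP
r=70=1000110 popcount=3 -> KEEP
r=71=1000111 popcount=4 -> skip
r=72=1001000 popcount=2 -> skip
r=73=1001001 popcount=3 -> KEEP
r=74=1001010 popcount=3 -> KEEP
Kept rows: 35 37 38 41 42 44 49 50 52 56 67 69 70 73 74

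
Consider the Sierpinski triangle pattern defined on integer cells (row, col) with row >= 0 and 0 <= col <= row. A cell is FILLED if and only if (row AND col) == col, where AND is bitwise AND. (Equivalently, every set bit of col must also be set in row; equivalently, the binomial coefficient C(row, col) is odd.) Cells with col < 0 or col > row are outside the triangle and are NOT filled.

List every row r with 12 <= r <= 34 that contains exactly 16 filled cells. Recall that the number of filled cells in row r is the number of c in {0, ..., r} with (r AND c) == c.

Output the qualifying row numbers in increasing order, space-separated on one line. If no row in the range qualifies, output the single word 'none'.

Row r has 2^popcount(r) filled cells, so we need popcount(r) = log2(16) = 4.
Scan r = 12..34 and keep those with exactly 4 one-bits:
r=12=1100 popcount=2 -> skip
r=13=1101 popcount=3 -> skip
r=14=1110 popcount=3 -> skip
r=15=1111 popcount=4 -> KEEP
r=16=10000 popcount=1 -> skip
r=17=10001 popcount=2 -> skip
r=18=10010 popcount=2 -> skip
r=19=10011 popcount=3 -> skip
r=20=10100 popcount=2 -> skip
r=21=10101 popcount=3 -> skip
r=22=10110 popcount=3 -> skip
r=23=10111 popcount=4 -> KEEP
r=24=11000 popcount=2 -> skip
r=25=11001 popcount=3 -> skip
r=26=11010 popcount=3 -> skip
r=27=11011 popcount=4 -> KEEP
r=28=11100 popcount=3 -> skip
r=29=11101 popcount=4 -> KEEP
r=30=11110 popcount=4 -> KEEP
r=31=11111 popcount=5 -> skip
r=32=100000 popcount=1 -> skip
r=33=100001 popcount=2 -> skip
r=34=100010 popcount=2 -> skip
Kept rows: 15 23 27 29 30

Answer: 15 23 27 29 30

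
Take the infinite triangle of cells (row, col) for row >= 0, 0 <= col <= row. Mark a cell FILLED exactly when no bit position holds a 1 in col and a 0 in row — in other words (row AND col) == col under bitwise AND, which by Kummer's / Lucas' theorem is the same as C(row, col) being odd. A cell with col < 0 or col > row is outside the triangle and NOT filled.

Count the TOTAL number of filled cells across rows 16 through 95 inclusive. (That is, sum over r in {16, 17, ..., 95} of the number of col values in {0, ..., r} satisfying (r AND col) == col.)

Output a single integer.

r16=10000 pc1: +2 =2
r17=10001 pc2: +4 =6
r18=10010 pc2: +4 =10
r19=10011 pc3: +8 =18
r20=10100 pc2: +4 =22
r21=10101 pc3: +8 =30
r22=10110 pc3: +8 =38
r23=10111 pc4: +16 =54
r24=11000 pc2: +4 =58
r25=11001 pc3: +8 =66
r26=11010 pc3: +8 =74
r27=11011 pc4: +16 =90
r28=11100 pc3: +8 =98
r29=11101 pc4: +16 =114
r30=11110 pc4: +16 =130
r31=11111 pc5: +32 =162
r32=100000 pc1: +2 =164
r33=100001 pc2: +4 =168
r34=100010 pc2: +4 =172
r35=100011 pc3: +8 =180
r36=100100 pc2: +4 =184
r37=100101 pc3: +8 =192
r38=100110 pc3: +8 =200
r39=100111 pc4: +16 =216
r40=101000 pc2: +4 =220
r41=101001 pc3: +8 =228
r42=101010 pc3: +8 =236
r43=101011 pc4: +16 =252
r44=101100 pc3: +8 =260
r45=101101 pc4: +16 =276
r46=101110 pc4: +16 =292
r47=101111 pc5: +32 =324
r48=110000 pc2: +4 =328
r49=110001 pc3: +8 =336
r50=110010 pc3: +8 =344
r51=110011 pc4: +16 =360
r52=110100 pc3: +8 =368
r53=110101 pc4: +16 =384
r54=110110 pc4: +16 =400
r55=110111 pc5: +32 =432
r56=111000 pc3: +8 =440
r57=111001 pc4: +16 =456
r58=111010 pc4: +16 =472
r59=111011 pc5: +32 =504
r60=111100 pc4: +16 =520
r61=111101 pc5: +32 =552
r62=111110 pc5: +32 =584
r63=111111 pc6: +64 =648
r64=1000000 pc1: +2 =650
r65=1000001 pc2: +4 =654
r66=1000010 pc2: +4 =658
r67=1000011 pc3: +8 =666
r68=1000100 pc2: +4 =670
r69=1000101 pc3: +8 =678
r70=1000110 pc3: +8 =686
r71=1000111 pc4: +16 =702
r72=1001000 pc2: +4 =706
r73=1001001 pc3: +8 =714
r74=1001010 pc3: +8 =722
r75=1001011 pc4: +16 =738
r76=1001100 pc3: +8 =746
r77=1001101 pc4: +16 =762
r78=1001110 pc4: +16 =778
r79=1001111 pc5: +32 =810
r80=1010000 pc2: +4 =814
r81=1010001 pc3: +8 =822
r82=1010010 pc3: +8 =830
r83=1010011 pc4: +16 =846
r84=1010100 pc3: +8 =854
r85=1010101 pc4: +16 =870
r86=1010110 pc4: +16 =886
r87=1010111 pc5: +32 =918
r88=1011000 pc3: +8 =926
r89=1011001 pc4: +16 =942
r90=1011010 pc4: +16 =958
r91=1011011 pc5: +32 =990
r92=1011100 pc4: +16 =1006
r93=1011101 pc5: +32 =1038
r94=1011110 pc5: +32 =1070
r95=1011111 pc6: +64 =1134

Answer: 1134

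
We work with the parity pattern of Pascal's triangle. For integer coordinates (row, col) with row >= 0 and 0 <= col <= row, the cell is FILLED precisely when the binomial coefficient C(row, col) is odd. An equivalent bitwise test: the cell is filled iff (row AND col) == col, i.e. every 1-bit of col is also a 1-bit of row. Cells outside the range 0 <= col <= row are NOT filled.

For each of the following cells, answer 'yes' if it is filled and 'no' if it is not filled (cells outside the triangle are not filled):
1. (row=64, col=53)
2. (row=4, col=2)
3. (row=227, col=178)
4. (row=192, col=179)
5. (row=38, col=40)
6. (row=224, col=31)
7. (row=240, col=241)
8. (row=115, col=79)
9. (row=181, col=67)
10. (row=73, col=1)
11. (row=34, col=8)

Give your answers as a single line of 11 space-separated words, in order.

(64,53): row=0b1000000, col=0b110101, row AND col = 0b0 = 0; 0 != 53 -> empty
(4,2): row=0b100, col=0b10, row AND col = 0b0 = 0; 0 != 2 -> empty
(227,178): row=0b11100011, col=0b10110010, row AND col = 0b10100010 = 162; 162 != 178 -> empty
(192,179): row=0b11000000, col=0b10110011, row AND col = 0b10000000 = 128; 128 != 179 -> empty
(38,40): col outside [0, 38] -> not filled
(224,31): row=0b11100000, col=0b11111, row AND col = 0b0 = 0; 0 != 31 -> empty
(240,241): col outside [0, 240] -> not filled
(115,79): row=0b1110011, col=0b1001111, row AND col = 0b1000011 = 67; 67 != 79 -> empty
(181,67): row=0b10110101, col=0b1000011, row AND col = 0b1 = 1; 1 != 67 -> empty
(73,1): row=0b1001001, col=0b1, row AND col = 0b1 = 1; 1 == 1 -> filled
(34,8): row=0b100010, col=0b1000, row AND col = 0b0 = 0; 0 != 8 -> empty

Answer: no no no no no no no no no yes no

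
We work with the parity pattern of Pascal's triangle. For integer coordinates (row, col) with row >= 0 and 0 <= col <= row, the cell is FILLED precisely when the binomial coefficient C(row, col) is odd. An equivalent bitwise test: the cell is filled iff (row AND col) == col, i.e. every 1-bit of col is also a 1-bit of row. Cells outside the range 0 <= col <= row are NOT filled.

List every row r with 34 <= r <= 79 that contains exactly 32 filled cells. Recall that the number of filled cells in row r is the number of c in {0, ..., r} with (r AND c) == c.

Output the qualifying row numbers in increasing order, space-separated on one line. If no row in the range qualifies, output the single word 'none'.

Answer: 47 55 59 61 62 79

Derivation:
Row r has 2^popcount(r) filled cells, so we need popcount(r) = log2(32) = 5.
Scan r = 34..79 and keep those with exactly 5 one-bits:
r=34=100010 popcount=2 -> skip
r=35=100011 popcount=3 -> skip
r=36=100100 popcount=2 -> skip
r=37=100101 popcount=3 -> skip
r=38=100110 popcount=3 -> skip
r=39=100111 popcount=4 -> skip
r=40=101000 popcount=2 -> skip
r=41=101001 popcount=3 -> skip
r=42=101010 popcount=3 -> skip
r=43=101011 popcount=4 -> skip
r=44=101100 popcount=3 -> skip
r=45=101101 popcount=4 -> skip
r=46=101110 popcount=4 -> skip
r=47=101111 popcount=5 -> KEEP
r=48=110000 popcount=2 -> skip
r=49=110001 popcount=3 -> skip
r=50=110010 popcount=3 -> skip
r=51=110011 popcount=4 -> skip
r=52=110100 popcount=3 -> skip
r=53=110101 popcount=4 -> skip
r=54=110110 popcount=4 -> skip
r=55=110111 popcount=5 -> KEEP
r=56=111000 popcount=3 -> skip
r=57=111001 popcount=4 -> skip
r=58=111010 popcount=4 -> skip
r=59=111011 popcount=5 -> KEEP
r=60=111100 popcount=4 -> skip
r=61=111101 popcount=5 -> KEEP
r=62=111110 popcount=5 -> KEEP
r=63=111111 popcount=6 -> skip
r=64=1000000 popcount=1 -> skip
r=65=1000001 popcount=2 -> skip
r=66=1000010 popcount=2 -> skip
r=67=1000011 popcount=3 -> skip
r=68=1000100 popcount=2 -> skip
r=69=1000101 popcount=3 -> skip
r=70=1000110 popcount=3 -> skip
r=71=1000111 popcount=4 -> skip
r=72=1001000 popcount=2 -> skip
r=73=1001001 popcount=3 -> skip
r=74=1001010 popcount=3 -> skip
r=75=1001011 popcount=4 -> skip
r=76=1001100 popcount=3 -> skip
r=77=1001101 popcount=4 -> skip
r=78=1001110 popcount=4 -> skip
r=79=1001111 popcount=5 -> KEEP
Kept rows: 47 55 59 61 62 79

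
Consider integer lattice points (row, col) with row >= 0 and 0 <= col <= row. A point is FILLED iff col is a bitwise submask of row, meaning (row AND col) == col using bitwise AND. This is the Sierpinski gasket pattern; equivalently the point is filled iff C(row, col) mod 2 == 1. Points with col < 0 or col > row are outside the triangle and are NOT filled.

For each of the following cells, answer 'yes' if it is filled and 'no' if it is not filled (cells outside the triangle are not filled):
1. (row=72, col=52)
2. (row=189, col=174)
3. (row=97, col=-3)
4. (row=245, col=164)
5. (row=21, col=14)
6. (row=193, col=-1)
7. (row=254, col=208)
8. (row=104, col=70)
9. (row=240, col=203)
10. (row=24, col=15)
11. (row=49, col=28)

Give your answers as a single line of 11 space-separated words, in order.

(72,52): row=0b1001000, col=0b110100, row AND col = 0b0 = 0; 0 != 52 -> empty
(189,174): row=0b10111101, col=0b10101110, row AND col = 0b10101100 = 172; 172 != 174 -> empty
(97,-3): col outside [0, 97] -> not filled
(245,164): row=0b11110101, col=0b10100100, row AND col = 0b10100100 = 164; 164 == 164 -> filled
(21,14): row=0b10101, col=0b1110, row AND col = 0b100 = 4; 4 != 14 -> empty
(193,-1): col outside [0, 193] -> not filled
(254,208): row=0b11111110, col=0b11010000, row AND col = 0b11010000 = 208; 208 == 208 -> filled
(104,70): row=0b1101000, col=0b1000110, row AND col = 0b1000000 = 64; 64 != 70 -> empty
(240,203): row=0b11110000, col=0b11001011, row AND col = 0b11000000 = 192; 192 != 203 -> empty
(24,15): row=0b11000, col=0b1111, row AND col = 0b1000 = 8; 8 != 15 -> empty
(49,28): row=0b110001, col=0b11100, row AND col = 0b10000 = 16; 16 != 28 -> empty

Answer: no no no yes no no yes no no no no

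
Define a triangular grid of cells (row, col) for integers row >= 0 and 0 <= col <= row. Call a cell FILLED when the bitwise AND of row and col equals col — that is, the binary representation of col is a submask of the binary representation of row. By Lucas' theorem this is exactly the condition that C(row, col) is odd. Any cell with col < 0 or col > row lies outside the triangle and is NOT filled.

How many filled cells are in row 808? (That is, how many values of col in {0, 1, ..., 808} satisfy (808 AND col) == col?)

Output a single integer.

808 in binary = 1100101000
popcount(808) = number of 1-bits in 1100101000 = 4
A col c satisfies (808 AND c) == c iff every set bit of c is also set in 808; each of the 4 set bits of 808 can independently be on or off in c.
count = 2^4 = 16

Answer: 16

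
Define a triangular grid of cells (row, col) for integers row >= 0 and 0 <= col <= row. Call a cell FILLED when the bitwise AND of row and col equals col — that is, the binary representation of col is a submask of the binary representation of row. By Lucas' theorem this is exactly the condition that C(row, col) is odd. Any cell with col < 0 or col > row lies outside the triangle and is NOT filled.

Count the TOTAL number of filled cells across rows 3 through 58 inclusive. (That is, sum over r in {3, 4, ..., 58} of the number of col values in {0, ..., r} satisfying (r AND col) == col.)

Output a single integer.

r3=11 pc2: +4 =4
r4=100 pc1: +2 =6
r5=101 pc2: +4 =10
r6=110 pc2: +4 =14
r7=111 pc3: +8 =22
r8=1000 pc1: +2 =24
r9=1001 pc2: +4 =28
r10=1010 pc2: +4 =32
r11=1011 pc3: +8 =40
r12=1100 pc2: +4 =44
r13=1101 pc3: +8 =52
r14=1110 pc3: +8 =60
r15=1111 pc4: +16 =76
r16=10000 pc1: +2 =78
r17=10001 pc2: +4 =82
r18=10010 pc2: +4 =86
r19=10011 pc3: +8 =94
r20=10100 pc2: +4 =98
r21=10101 pc3: +8 =106
r22=10110 pc3: +8 =114
r23=10111 pc4: +16 =130
r24=11000 pc2: +4 =134
r25=11001 pc3: +8 =142
r26=11010 pc3: +8 =150
r27=11011 pc4: +16 =166
r28=11100 pc3: +8 =174
r29=11101 pc4: +16 =190
r30=11110 pc4: +16 =206
r31=11111 pc5: +32 =238
r32=100000 pc1: +2 =240
r33=100001 pc2: +4 =244
r34=100010 pc2: +4 =248
r35=100011 pc3: +8 =256
r36=100100 pc2: +4 =260
r37=100101 pc3: +8 =268
r38=100110 pc3: +8 =276
r39=100111 pc4: +16 =292
r40=101000 pc2: +4 =296
r41=101001 pc3: +8 =304
r42=101010 pc3: +8 =312
r43=101011 pc4: +16 =328
r44=101100 pc3: +8 =336
r45=101101 pc4: +16 =352
r46=101110 pc4: +16 =368
r47=101111 pc5: +32 =400
r48=110000 pc2: +4 =404
r49=110001 pc3: +8 =412
r50=110010 pc3: +8 =420
r51=110011 pc4: +16 =436
r52=110100 pc3: +8 =444
r53=110101 pc4: +16 =460
r54=110110 pc4: +16 =476
r55=110111 pc5: +32 =508
r56=111000 pc3: +8 =516
r57=111001 pc4: +16 =532
r58=111010 pc4: +16 =548

Answer: 548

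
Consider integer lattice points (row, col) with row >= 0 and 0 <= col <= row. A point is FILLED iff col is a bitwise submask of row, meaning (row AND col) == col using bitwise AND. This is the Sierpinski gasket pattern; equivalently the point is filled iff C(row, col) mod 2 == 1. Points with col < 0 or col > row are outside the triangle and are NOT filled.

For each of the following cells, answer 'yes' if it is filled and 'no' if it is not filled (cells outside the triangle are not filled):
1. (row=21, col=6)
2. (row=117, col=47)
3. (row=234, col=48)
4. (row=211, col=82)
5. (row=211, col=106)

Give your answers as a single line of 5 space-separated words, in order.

(21,6): row=0b10101, col=0b110, row AND col = 0b100 = 4; 4 != 6 -> empty
(117,47): row=0b1110101, col=0b101111, row AND col = 0b100101 = 37; 37 != 47 -> empty
(234,48): row=0b11101010, col=0b110000, row AND col = 0b100000 = 32; 32 != 48 -> empty
(211,82): row=0b11010011, col=0b1010010, row AND col = 0b1010010 = 82; 82 == 82 -> filled
(211,106): row=0b11010011, col=0b1101010, row AND col = 0b1000010 = 66; 66 != 106 -> empty

Answer: no no no yes no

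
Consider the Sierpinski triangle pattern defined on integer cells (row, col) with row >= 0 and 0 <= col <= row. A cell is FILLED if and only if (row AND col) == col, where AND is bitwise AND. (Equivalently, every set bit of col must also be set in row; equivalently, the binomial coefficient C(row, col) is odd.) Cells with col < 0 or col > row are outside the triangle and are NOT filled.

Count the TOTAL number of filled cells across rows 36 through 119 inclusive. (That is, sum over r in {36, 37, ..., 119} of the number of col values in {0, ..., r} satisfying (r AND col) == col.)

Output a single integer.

r36=100100 pc2: +4 =4
r37=100101 pc3: +8 =12
r38=100110 pc3: +8 =20
r39=100111 pc4: +16 =36
r40=101000 pc2: +4 =40
r41=101001 pc3: +8 =48
r42=101010 pc3: +8 =56
r43=101011 pc4: +16 =72
r44=101100 pc3: +8 =80
r45=101101 pc4: +16 =96
r46=101110 pc4: +16 =112
r47=101111 pc5: +32 =144
r48=110000 pc2: +4 =148
r49=110001 pc3: +8 =156
r50=110010 pc3: +8 =164
r51=110011 pc4: +16 =180
r52=110100 pc3: +8 =188
r53=110101 pc4: +16 =204
r54=110110 pc4: +16 =220
r55=110111 pc5: +32 =252
r56=111000 pc3: +8 =260
r57=111001 pc4: +16 =276
r58=111010 pc4: +16 =292
r59=111011 pc5: +32 =324
r60=111100 pc4: +16 =340
r61=111101 pc5: +32 =372
r62=111110 pc5: +32 =404
r63=111111 pc6: +64 =468
r64=1000000 pc1: +2 =470
r65=1000001 pc2: +4 =474
r66=1000010 pc2: +4 =478
r67=1000011 pc3: +8 =486
r68=1000100 pc2: +4 =490
r69=1000101 pc3: +8 =498
r70=1000110 pc3: +8 =506
r71=1000111 pc4: +16 =522
r72=1001000 pc2: +4 =526
r73=1001001 pc3: +8 =534
r74=1001010 pc3: +8 =542
r75=1001011 pc4: +16 =558
r76=1001100 pc3: +8 =566
r77=1001101 pc4: +16 =582
r78=1001110 pc4: +16 =598
r79=1001111 pc5: +32 =630
r80=1010000 pc2: +4 =634
r81=1010001 pc3: +8 =642
r82=1010010 pc3: +8 =650
r83=1010011 pc4: +16 =666
r84=1010100 pc3: +8 =674
r85=1010101 pc4: +16 =690
r86=1010110 pc4: +16 =706
r87=1010111 pc5: +32 =738
r88=1011000 pc3: +8 =746
r89=1011001 pc4: +16 =762
r90=1011010 pc4: +16 =778
r91=1011011 pc5: +32 =810
r92=1011100 pc4: +16 =826
r93=1011101 pc5: +32 =858
r94=1011110 pc5: +32 =890
r95=1011111 pc6: +64 =954
r96=1100000 pc2: +4 =958
r97=1100001 pc3: +8 =966
r98=1100010 pc3: +8 =974
r99=1100011 pc4: +16 =990
r100=1100100 pc3: +8 =998
r101=1100101 pc4: +16 =1014
r102=1100110 pc4: +16 =1030
r103=1100111 pc5: +32 =1062
r104=1101000 pc3: +8 =1070
r105=1101001 pc4: +16 =1086
r106=1101010 pc4: +16 =1102
r107=1101011 pc5: +32 =1134
r108=1101100 pc4: +16 =1150
r109=1101101 pc5: +32 =1182
r110=1101110 pc5: +32 =1214
r111=1101111 pc6: +64 =1278
r112=1110000 pc3: +8 =1286
r113=1110001 pc4: +16 =1302
r114=1110010 pc4: +16 =1318
r115=1110011 pc5: +32 =1350
r116=1110100 pc4: +16 =1366
r117=1110101 pc5: +32 =1398
r118=1110110 pc5: +32 =1430
r119=1110111 pc6: +64 =1494

Answer: 1494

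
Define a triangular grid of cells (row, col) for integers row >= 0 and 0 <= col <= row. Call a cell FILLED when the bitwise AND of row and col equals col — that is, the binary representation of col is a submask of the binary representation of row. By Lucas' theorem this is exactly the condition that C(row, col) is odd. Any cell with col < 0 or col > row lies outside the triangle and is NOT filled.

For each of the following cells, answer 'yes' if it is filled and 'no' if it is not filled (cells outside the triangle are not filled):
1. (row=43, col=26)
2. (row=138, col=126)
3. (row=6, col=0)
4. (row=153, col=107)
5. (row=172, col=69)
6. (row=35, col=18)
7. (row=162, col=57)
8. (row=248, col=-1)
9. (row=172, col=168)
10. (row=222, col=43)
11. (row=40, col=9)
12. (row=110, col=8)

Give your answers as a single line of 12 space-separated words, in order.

(43,26): row=0b101011, col=0b11010, row AND col = 0b1010 = 10; 10 != 26 -> empty
(138,126): row=0b10001010, col=0b1111110, row AND col = 0b1010 = 10; 10 != 126 -> empty
(6,0): row=0b110, col=0b0, row AND col = 0b0 = 0; 0 == 0 -> filled
(153,107): row=0b10011001, col=0b1101011, row AND col = 0b1001 = 9; 9 != 107 -> empty
(172,69): row=0b10101100, col=0b1000101, row AND col = 0b100 = 4; 4 != 69 -> empty
(35,18): row=0b100011, col=0b10010, row AND col = 0b10 = 2; 2 != 18 -> empty
(162,57): row=0b10100010, col=0b111001, row AND col = 0b100000 = 32; 32 != 57 -> empty
(248,-1): col outside [0, 248] -> not filled
(172,168): row=0b10101100, col=0b10101000, row AND col = 0b10101000 = 168; 168 == 168 -> filled
(222,43): row=0b11011110, col=0b101011, row AND col = 0b1010 = 10; 10 != 43 -> empty
(40,9): row=0b101000, col=0b1001, row AND col = 0b1000 = 8; 8 != 9 -> empty
(110,8): row=0b1101110, col=0b1000, row AND col = 0b1000 = 8; 8 == 8 -> filled

Answer: no no yes no no no no no yes no no yes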